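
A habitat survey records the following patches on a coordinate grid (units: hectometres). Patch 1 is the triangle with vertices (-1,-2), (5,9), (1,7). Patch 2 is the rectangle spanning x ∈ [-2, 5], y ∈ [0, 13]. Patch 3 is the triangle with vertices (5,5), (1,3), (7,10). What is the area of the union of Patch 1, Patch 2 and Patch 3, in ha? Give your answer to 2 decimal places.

94.31

By inclusion–exclusion:
Individual areas: |Patch 1| = 16, |Patch 2| = 91, |Patch 3| = 8.
|Patch 1∩Patch 2| = 15.3535.
|Patch 1∩Patch 3| = 0.6667.
|Patch 2∩Patch 3| = 5.3333.
|Patch 1∩Patch 2∩Patch 3| = 0.6667.
|Patch 1 ∪ Patch 2 ∪ Patch 3| = 115 − 21.3535 + 0.6667 = 94.31.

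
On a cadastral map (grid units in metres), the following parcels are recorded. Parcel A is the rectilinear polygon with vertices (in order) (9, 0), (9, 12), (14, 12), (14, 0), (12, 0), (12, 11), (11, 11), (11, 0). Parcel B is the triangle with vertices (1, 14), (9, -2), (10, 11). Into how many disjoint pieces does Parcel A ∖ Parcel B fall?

Parcel A ∖ Parcel B is a single connected region.

1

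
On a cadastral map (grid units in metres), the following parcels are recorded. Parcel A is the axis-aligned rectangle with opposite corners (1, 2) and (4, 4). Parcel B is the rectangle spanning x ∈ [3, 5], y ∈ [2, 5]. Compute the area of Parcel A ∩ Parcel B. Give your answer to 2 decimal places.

2.00

|Parcel A∩Parcel B|: x∈[3,4], y∈[2,4] → 1·2 = 2.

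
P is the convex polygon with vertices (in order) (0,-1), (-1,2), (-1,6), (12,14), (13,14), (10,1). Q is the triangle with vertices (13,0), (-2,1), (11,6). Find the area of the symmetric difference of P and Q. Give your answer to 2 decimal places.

97.80

|P| = 121, |Q| = 44, |P∩Q| = 33.6.
|P △ Q| = |P| + |Q| − 2·|P∩Q| = 121 + 44 − 67.2 = 97.80.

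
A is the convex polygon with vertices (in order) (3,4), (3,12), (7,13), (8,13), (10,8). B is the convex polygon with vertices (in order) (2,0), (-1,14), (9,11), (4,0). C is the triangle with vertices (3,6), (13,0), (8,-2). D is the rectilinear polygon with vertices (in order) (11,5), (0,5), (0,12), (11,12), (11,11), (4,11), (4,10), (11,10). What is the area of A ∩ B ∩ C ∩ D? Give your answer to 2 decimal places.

0.52

The intersection is the polygon with vertices (3,6), (4.667,5), (3.625,5).
By the shoelace formula its area is 0.52.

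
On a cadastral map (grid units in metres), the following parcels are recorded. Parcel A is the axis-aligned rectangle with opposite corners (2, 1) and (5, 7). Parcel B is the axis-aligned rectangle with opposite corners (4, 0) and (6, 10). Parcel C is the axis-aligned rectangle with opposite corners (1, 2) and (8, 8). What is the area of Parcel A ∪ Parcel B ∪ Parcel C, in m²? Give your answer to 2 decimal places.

52.00

By inclusion–exclusion:
Individual areas: |Parcel A| = 18, |Parcel B| = 20, |Parcel C| = 42.
|Parcel A∩Parcel B|: x∈[4,5], y∈[1,7] → 1·6 = 6.
|Parcel A∩Parcel C|: x∈[2,5], y∈[2,7] → 3·5 = 15.
|Parcel B∩Parcel C|: x∈[4,6], y∈[2,8] → 2·6 = 12.
|Parcel A∩Parcel B∩Parcel C| = 5.
|Parcel A ∪ Parcel B ∪ Parcel C| = 80 − 33 + 5 = 52.00.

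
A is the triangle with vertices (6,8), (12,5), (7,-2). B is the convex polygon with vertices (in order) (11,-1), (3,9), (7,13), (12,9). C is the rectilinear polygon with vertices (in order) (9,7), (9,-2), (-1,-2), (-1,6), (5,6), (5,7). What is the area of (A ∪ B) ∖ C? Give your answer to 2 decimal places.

51.26

|A ∪ B| = 72.0179.
|(A ∪ B) ∩ C| = 20.7571.
|(A ∪ B) ∖ C| = 72.0179 − 20.7571 = 51.26.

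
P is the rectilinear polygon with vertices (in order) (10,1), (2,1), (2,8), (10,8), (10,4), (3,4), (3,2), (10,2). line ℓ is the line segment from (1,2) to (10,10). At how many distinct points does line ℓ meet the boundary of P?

The segment meets the boundary at (7.75,8), (3.25,4), (3,3.778), (2,2.889).

4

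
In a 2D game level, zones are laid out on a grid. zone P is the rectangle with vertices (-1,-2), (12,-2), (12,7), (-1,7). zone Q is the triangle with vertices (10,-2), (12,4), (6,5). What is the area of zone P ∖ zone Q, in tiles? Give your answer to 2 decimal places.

98.00

|zone P| = 117, |zone P∩zone Q| = 19.
|zone P ∖ zone Q| = |zone P| − |zone P∩zone Q| = 117 − 19 = 98.00.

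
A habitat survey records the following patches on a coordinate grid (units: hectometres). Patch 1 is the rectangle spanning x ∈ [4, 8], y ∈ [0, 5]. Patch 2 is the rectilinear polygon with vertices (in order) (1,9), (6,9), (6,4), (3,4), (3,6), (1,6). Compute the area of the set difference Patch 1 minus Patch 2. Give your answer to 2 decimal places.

18.00

|Patch 1| = 20, |Patch 1∩Patch 2| = 2.
|Patch 1 ∖ Patch 2| = |Patch 1| − |Patch 1∩Patch 2| = 20 − 2 = 18.00.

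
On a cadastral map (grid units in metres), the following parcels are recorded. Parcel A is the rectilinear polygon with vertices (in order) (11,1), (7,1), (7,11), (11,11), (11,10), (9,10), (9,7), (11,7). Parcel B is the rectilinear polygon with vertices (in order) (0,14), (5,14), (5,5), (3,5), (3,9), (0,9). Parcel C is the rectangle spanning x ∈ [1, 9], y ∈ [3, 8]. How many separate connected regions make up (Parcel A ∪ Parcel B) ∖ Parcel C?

(Parcel A ∪ Parcel B) ∖ Parcel C splits into 3 disjoint pieces (area 16, area 8, area 27).

3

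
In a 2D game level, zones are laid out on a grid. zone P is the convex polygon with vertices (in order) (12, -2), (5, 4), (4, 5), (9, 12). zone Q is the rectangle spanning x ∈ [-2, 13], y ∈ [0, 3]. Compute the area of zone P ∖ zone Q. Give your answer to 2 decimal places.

|zone P| = 46, |zone P∩zone Q| = 10.
|zone P ∖ zone Q| = |zone P| − |zone P∩zone Q| = 46 − 10 = 36.00.

36.00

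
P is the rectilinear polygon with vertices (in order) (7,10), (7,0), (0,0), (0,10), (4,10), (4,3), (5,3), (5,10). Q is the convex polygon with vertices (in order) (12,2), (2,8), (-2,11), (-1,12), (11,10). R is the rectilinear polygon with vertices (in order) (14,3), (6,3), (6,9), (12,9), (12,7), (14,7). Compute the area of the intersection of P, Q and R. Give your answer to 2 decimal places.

3.70

The intersection is the polygon with vertices (6,5.6), (6,9), (7,9), (7,5).
By the shoelace formula its area is 3.70.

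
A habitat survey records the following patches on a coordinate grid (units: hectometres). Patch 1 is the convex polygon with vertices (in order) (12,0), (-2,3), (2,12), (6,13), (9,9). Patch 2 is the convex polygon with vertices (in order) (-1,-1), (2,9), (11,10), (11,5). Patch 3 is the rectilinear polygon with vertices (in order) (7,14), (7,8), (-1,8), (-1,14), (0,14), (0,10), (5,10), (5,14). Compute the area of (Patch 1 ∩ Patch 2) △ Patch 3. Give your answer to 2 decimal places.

72.99

|Patch 1 ∩ Patch 2| = 58.072.
|(Patch 1 ∩ Patch 2) ∩ Patch 3| = 6.5389.
|(Patch 1 ∩ Patch 2) △ Patch 3| = 58.072 + 28 − 13.0778 = 72.99.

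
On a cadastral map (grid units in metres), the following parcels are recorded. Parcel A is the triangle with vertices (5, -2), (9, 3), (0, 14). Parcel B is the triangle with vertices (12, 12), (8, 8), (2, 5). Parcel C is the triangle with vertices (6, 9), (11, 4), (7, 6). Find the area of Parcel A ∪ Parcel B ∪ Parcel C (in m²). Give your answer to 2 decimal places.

By inclusion–exclusion:
Individual areas: |Parcel A| = 44.5, |Parcel B| = 6, |Parcel C| = 5.
|Parcel A∩Parcel B| = 1.2513.
|Parcel A∩Parcel C| = 0.
|Parcel B∩Parcel C| = 0.533.
|Parcel A∩Parcel B∩Parcel C| = 0.
|Parcel A ∪ Parcel B ∪ Parcel C| = 55.5 − 1.7843 + 0 = 53.72.

53.72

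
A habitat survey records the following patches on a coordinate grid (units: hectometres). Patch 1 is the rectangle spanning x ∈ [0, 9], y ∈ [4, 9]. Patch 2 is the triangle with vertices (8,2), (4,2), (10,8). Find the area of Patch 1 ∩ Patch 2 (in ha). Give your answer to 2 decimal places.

The intersection is the polygon with vertices (9,5), (8.667,4), (6,4), (9,7).
By the shoelace formula its area is 4.33.

4.33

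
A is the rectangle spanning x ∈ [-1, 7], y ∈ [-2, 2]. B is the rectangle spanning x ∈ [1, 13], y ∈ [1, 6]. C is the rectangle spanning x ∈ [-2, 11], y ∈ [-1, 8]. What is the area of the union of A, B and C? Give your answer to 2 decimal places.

135.00

By inclusion–exclusion:
Individual areas: |A| = 32, |B| = 60, |C| = 117.
|A∩B|: x∈[1,7], y∈[1,2] → 6·1 = 6.
|A∩C|: x∈[-1,7], y∈[-1,2] → 8·3 = 24.
|B∩C|: x∈[1,11], y∈[1,6] → 10·5 = 50.
|A∩B∩C| = 6.
|A ∪ B ∪ C| = 209 − 80 + 6 = 135.00.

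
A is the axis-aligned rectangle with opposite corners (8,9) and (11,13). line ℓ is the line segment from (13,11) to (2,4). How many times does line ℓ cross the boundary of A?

2

The segment meets the boundary at (9.857,9), (11,9.727).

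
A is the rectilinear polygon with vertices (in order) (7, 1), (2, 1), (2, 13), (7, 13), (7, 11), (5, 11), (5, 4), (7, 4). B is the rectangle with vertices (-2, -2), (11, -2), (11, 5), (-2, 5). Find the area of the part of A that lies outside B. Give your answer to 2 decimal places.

28.00

|A| = 46, |A∩B| = 18.
|A ∖ B| = |A| − |A∩B| = 46 − 18 = 28.00.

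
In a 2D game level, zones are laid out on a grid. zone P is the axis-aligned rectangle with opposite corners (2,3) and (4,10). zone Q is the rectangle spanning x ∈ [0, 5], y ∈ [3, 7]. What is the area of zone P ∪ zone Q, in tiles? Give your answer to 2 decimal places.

26.00

By inclusion–exclusion:
Individual areas: |zone P| = 14, |zone Q| = 20.
|zone P∩zone Q|: x∈[2,4], y∈[3,7] → 2·4 = 8.
|zone P ∪ zone Q| = 34 − 8 = 26.00.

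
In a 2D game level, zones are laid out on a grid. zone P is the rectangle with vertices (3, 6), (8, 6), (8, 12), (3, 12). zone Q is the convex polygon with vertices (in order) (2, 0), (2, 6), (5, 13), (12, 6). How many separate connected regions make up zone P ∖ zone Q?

2

zone P ∖ zone Q splits into 2 disjoint pieces (area 2, area 2.881).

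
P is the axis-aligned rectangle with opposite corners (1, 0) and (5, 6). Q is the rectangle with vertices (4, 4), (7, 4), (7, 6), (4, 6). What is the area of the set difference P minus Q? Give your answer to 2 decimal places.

22.00

|P∩Q|: x∈[4,5], y∈[4,6] → 1·2 = 2.
|P| = 24.
|P ∖ Q| = |P| − |P∩Q| = 24 − 2 = 22.00.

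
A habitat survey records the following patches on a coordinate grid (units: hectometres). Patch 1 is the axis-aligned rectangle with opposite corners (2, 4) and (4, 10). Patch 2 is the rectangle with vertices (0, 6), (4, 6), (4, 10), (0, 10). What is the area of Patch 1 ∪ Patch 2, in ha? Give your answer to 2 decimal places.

By inclusion–exclusion:
Individual areas: |Patch 1| = 12, |Patch 2| = 16.
|Patch 1∩Patch 2|: x∈[2,4], y∈[6,10] → 2·4 = 8.
|Patch 1 ∪ Patch 2| = 28 − 8 = 20.00.

20.00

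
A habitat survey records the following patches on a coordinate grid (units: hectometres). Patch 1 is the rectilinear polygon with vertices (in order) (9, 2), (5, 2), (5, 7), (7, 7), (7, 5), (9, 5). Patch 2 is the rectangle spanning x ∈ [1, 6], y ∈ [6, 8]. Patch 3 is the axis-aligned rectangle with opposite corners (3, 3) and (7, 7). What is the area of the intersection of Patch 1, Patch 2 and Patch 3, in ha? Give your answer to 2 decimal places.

The intersection is the polygon with vertices (6,7), (6,6), (5,6), (5,7).
By the shoelace formula its area is 1.00.

1.00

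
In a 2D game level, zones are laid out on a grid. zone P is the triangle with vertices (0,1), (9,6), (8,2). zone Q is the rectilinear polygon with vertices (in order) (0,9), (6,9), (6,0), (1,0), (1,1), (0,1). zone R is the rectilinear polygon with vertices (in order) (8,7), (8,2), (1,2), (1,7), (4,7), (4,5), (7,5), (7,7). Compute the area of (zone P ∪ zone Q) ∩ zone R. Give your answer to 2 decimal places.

The region (zone P ∪ zone Q) ∩ zone R is the polygon with vertices (6,4.333), (8,5.444), (8,2), (1,2), (1,7), (4,7), (4,5), (6,5).
By the shoelace formula its area is 26.78.

26.78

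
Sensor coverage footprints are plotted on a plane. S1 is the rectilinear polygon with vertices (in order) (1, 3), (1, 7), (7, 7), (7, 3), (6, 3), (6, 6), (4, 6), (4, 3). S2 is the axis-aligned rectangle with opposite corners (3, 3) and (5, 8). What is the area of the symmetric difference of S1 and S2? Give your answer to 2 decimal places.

18.00

|S1| = 18, |S2| = 10, |S1∩S2| = 5.
|S1 △ S2| = |S1| + |S2| − 2·|S1∩S2| = 18 + 10 − 10 = 18.00.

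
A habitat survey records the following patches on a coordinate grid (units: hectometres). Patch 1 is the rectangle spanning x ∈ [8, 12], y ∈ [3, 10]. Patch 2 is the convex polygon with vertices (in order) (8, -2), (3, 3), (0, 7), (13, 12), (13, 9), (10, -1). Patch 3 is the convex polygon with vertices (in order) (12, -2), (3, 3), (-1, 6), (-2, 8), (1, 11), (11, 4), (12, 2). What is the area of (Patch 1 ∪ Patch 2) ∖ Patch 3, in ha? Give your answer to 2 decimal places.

44.64

|Patch 1 ∪ Patch 2| = 98.0667.
|(Patch 1 ∪ Patch 2) ∩ Patch 3| = 53.4262.
|(Patch 1 ∪ Patch 2) ∖ Patch 3| = 98.0667 − 53.4262 = 44.64.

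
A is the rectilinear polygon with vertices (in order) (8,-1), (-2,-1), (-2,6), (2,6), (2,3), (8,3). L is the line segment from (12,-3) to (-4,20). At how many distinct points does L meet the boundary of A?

2

The segment meets the boundary at (7.826,3), (8,2.75).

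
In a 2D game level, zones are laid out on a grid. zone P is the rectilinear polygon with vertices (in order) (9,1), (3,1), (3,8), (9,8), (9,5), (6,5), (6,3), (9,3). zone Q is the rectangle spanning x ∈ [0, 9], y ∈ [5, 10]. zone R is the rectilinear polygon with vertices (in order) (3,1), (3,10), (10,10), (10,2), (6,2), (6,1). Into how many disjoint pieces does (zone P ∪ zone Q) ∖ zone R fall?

2

(zone P ∪ zone Q) ∖ zone R splits into 2 disjoint pieces (area 15, area 3).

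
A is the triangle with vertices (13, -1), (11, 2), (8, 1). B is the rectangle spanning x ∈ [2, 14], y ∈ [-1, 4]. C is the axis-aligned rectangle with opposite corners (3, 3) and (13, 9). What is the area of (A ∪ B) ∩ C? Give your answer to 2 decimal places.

The region (A ∪ B) ∩ C is the polygon with vertices (13,4), (13,3), (3,3), (3,4).
By the shoelace formula its area is 10.00.

10.00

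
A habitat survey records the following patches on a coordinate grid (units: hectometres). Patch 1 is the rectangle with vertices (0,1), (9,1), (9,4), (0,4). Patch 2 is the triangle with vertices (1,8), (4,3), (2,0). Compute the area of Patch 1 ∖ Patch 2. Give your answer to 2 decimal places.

21.70

|Patch 1| = 27, |Patch 1∩Patch 2| = 5.3042.
|Patch 1 ∖ Patch 2| = |Patch 1| − |Patch 1∩Patch 2| = 27 − 5.3042 = 21.70.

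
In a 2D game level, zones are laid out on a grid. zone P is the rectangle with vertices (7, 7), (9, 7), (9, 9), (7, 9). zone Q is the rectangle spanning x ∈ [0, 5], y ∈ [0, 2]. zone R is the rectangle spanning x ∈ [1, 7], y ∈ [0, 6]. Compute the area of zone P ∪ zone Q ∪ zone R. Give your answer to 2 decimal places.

By inclusion–exclusion:
Individual areas: |zone P| = 4, |zone Q| = 10, |zone R| = 36.
|zone P∩zone Q| = 0 (no overlap).
|zone P∩zone R| = 0 (no overlap).
|zone Q∩zone R|: x∈[1,5], y∈[0,2] → 4·2 = 8.
|zone P∩zone Q∩zone R| = 0.
|zone P ∪ zone Q ∪ zone R| = 50 − 8 + 0 = 42.00.

42.00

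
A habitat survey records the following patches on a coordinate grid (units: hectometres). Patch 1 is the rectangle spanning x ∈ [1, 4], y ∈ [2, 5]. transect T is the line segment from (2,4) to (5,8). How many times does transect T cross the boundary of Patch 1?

1

The segment meets the boundary at (2.75,5).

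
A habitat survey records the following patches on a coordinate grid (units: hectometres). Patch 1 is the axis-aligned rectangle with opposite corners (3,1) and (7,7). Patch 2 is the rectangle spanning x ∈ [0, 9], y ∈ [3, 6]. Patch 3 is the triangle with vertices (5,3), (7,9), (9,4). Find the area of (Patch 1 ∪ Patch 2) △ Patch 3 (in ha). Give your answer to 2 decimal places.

32.93

|Patch 1 ∪ Patch 2| = 39.
|(Patch 1 ∪ Patch 2) ∩ Patch 3| = 8.5333.
|(Patch 1 ∪ Patch 2) △ Patch 3| = 39 + 11 − 17.0667 = 32.93.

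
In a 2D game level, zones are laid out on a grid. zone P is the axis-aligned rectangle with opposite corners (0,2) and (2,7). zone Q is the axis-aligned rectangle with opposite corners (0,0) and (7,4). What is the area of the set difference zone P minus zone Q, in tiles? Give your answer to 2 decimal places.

|zone P∩zone Q|: x∈[0,2], y∈[2,4] → 2·2 = 4.
|zone P| = 10.
|zone P ∖ zone Q| = |zone P| − |zone P∩zone Q| = 10 − 4 = 6.00.

6.00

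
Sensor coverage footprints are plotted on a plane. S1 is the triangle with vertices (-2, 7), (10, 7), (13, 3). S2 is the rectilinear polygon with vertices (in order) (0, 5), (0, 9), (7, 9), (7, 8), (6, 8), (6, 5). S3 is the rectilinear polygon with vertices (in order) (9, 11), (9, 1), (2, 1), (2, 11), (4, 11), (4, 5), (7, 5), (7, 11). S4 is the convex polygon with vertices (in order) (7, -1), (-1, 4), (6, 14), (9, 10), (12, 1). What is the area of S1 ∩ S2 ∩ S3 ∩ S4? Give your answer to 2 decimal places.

2.67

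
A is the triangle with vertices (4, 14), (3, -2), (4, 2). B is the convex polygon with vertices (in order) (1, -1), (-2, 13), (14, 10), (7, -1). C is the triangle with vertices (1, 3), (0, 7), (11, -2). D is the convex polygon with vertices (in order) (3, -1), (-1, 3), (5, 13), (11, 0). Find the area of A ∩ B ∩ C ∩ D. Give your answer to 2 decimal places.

1.57

The intersection is the polygon with vertices (3.889,1.556), (3.242,1.879), (3.389,4.227), (4,3.727), (4,2).
By the shoelace formula its area is 1.57.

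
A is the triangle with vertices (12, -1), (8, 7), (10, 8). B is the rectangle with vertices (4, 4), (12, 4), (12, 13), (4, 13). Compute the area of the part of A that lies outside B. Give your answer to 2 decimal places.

3.47

|A| = 10, |A∩B| = 6.5278.
|A ∖ B| = |A| − |A∩B| = 10 − 6.5278 = 3.47.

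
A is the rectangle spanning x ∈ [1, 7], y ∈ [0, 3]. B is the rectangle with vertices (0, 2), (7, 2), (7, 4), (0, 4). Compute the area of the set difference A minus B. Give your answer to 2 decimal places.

|A∩B|: x∈[1,7], y∈[2,3] → 6·1 = 6.
|A| = 18.
|A ∖ B| = |A| − |A∩B| = 18 − 6 = 12.00.

12.00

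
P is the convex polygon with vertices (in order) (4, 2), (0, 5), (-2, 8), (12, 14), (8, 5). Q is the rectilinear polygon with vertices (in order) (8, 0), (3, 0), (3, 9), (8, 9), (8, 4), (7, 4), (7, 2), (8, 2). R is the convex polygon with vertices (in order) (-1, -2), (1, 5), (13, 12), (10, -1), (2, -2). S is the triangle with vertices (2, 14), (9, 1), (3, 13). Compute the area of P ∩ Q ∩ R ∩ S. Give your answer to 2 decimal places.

The intersection is the polygon with vertices (5.645,7.71), (7.273,4.455), (7.178,4.384), (5.449,7.595).
By the shoelace formula its area is 0.63.

0.63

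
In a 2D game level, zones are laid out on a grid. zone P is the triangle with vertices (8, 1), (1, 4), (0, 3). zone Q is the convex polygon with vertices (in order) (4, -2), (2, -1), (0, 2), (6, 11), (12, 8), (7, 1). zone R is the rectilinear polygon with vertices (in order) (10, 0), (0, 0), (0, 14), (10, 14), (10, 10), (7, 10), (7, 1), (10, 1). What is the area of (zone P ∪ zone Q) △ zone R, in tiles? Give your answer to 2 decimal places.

93.20

|zone P ∪ zone Q| = 77.5871.
|(zone P ∪ zone Q) ∩ zone R| = 48.6958.
|(zone P ∪ zone Q) △ zone R| = 77.5871 + 113 − 97.3915 = 93.20.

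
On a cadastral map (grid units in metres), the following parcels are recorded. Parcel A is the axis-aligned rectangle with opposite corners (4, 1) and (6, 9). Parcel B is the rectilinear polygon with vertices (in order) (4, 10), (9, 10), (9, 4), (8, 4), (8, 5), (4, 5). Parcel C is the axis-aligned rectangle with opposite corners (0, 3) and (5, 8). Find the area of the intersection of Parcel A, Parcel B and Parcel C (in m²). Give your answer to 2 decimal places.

The intersection is the polygon with vertices (4,5), (4,8), (5,8), (5,5).
By the shoelace formula its area is 3.00.

3.00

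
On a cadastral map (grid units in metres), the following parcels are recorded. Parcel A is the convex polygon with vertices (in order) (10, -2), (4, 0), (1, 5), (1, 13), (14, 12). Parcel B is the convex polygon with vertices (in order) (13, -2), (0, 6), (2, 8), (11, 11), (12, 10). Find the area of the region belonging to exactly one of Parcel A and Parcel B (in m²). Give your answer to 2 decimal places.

|Parcel A| = 141, |Parcel B| = 88, |Parcel A∩Parcel B| = 77.3539.
|Parcel A △ Parcel B| = |Parcel A| + |Parcel B| − 2·|Parcel A∩Parcel B| = 141 + 88 − 154.7078 = 74.29.

74.29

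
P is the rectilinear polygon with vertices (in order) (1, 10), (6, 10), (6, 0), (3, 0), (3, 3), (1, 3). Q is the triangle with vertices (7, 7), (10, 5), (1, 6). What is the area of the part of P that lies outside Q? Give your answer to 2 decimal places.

|P| = 44, |P∩Q| = 3.4722.
|P ∖ Q| = |P| − |P∩Q| = 44 − 3.4722 = 40.53.

40.53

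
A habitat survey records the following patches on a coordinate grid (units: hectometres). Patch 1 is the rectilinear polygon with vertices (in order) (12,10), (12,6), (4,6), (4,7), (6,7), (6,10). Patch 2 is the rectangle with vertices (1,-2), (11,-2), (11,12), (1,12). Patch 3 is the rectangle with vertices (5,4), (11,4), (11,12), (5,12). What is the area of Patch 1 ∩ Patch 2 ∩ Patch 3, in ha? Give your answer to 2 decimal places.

The intersection is the polygon with vertices (6,7), (6,10), (11,10), (11,6), (5,6), (5,7).
By the shoelace formula its area is 21.00.

21.00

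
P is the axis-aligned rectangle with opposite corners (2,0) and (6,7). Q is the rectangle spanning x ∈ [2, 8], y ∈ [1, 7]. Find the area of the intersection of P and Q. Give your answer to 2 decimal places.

|P∩Q|: x∈[2,6], y∈[1,7] → 4·6 = 24.

24.00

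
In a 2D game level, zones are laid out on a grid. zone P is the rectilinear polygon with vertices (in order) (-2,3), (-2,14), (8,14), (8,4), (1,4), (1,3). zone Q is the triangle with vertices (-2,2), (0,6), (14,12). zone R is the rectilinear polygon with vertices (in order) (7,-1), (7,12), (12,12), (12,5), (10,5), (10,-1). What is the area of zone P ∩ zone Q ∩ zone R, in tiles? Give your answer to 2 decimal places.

1.28

The intersection is the polygon with vertices (7,7.625), (7,9), (8,9.429), (8,8.25).
By the shoelace formula its area is 1.28.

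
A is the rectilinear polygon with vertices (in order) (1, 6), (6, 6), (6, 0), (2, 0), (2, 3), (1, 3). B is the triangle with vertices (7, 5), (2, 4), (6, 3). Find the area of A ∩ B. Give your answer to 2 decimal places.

The intersection is the polygon with vertices (6,3), (2,4), (6,4.8).
By the shoelace formula its area is 3.60.

3.60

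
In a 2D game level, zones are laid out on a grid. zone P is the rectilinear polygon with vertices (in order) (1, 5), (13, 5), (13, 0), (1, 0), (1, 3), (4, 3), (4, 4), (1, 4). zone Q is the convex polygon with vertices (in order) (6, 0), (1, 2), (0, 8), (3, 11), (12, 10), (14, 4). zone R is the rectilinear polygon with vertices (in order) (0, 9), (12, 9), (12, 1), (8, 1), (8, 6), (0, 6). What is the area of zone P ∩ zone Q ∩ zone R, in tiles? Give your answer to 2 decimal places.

The intersection is the polygon with vertices (8,1), (8,5), (12,5), (12,3).
By the shoelace formula its area is 12.00.

12.00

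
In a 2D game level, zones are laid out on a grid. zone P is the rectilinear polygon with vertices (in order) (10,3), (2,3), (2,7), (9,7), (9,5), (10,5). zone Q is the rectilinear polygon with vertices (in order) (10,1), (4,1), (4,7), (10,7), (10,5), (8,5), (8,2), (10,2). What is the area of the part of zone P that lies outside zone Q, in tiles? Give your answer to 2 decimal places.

|zone P| = 30, |zone P∩zone Q| = 18.
|zone P ∖ zone Q| = |zone P| − |zone P∩zone Q| = 30 − 18 = 12.00.

12.00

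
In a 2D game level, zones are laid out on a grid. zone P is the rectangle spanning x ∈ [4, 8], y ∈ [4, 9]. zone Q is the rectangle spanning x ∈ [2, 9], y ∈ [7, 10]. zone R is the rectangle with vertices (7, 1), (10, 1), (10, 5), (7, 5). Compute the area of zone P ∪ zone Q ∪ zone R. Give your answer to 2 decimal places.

By inclusion–exclusion:
Individual areas: |zone P| = 20, |zone Q| = 21, |zone R| = 12.
|zone P∩zone Q|: x∈[4,8], y∈[7,9] → 4·2 = 8.
|zone P∩zone R|: x∈[7,8], y∈[4,5] → 1·1 = 1.
|zone Q∩zone R| = 0 (no overlap).
|zone P∩zone Q∩zone R| = 0.
|zone P ∪ zone Q ∪ zone R| = 53 − 9 + 0 = 44.00.

44.00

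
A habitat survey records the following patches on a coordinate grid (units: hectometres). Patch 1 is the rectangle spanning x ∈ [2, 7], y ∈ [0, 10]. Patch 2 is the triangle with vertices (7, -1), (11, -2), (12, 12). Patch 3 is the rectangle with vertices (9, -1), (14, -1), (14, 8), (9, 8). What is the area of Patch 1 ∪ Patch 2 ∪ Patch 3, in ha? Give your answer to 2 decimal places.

By inclusion–exclusion:
Individual areas: |Patch 1| = 50, |Patch 2| = 28.5, |Patch 3| = 45.
|Patch 1∩Patch 2| = 0.
|Patch 1∩Patch 3| = 0 (no overlap).
|Patch 2∩Patch 3| = 18.7588.
|Patch 1∩Patch 2∩Patch 3| = 0.
|Patch 1 ∪ Patch 2 ∪ Patch 3| = 123.5 − 18.7588 + 0 = 104.74.

104.74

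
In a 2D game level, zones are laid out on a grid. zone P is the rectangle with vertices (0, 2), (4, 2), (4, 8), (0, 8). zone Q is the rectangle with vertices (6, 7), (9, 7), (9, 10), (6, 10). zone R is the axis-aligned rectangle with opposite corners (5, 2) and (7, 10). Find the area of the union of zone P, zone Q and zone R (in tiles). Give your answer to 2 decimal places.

By inclusion–exclusion:
Individual areas: |zone P| = 24, |zone Q| = 9, |zone R| = 16.
|zone P∩zone Q| = 0 (no overlap).
|zone P∩zone R| = 0 (no overlap).
|zone Q∩zone R|: x∈[6,7], y∈[7,10] → 1·3 = 3.
|zone P∩zone Q∩zone R| = 0.
|zone P ∪ zone Q ∪ zone R| = 49 − 3 + 0 = 46.00.

46.00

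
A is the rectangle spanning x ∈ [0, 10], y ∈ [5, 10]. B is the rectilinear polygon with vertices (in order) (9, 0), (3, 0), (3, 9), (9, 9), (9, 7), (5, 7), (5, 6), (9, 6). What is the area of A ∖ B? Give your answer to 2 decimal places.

30.00

|A| = 50, |A∩B| = 20.
|A ∖ B| = |A| − |A∩B| = 50 − 20 = 30.00.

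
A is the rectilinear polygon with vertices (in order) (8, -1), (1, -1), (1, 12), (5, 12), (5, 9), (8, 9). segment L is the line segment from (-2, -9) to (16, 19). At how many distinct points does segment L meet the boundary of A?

The segment meets the boundary at (8,6.556), (3.143,-1).

2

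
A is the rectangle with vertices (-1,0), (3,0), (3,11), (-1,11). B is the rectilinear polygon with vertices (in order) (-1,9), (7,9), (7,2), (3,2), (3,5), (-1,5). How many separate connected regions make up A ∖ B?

2

A ∖ B splits into 2 disjoint pieces (area 20, area 8).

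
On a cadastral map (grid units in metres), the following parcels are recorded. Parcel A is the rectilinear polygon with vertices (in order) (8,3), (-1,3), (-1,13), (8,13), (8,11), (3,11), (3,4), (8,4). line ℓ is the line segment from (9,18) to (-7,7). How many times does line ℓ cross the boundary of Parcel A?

The segment meets the boundary at (-1,11.125), (1.727,13).

2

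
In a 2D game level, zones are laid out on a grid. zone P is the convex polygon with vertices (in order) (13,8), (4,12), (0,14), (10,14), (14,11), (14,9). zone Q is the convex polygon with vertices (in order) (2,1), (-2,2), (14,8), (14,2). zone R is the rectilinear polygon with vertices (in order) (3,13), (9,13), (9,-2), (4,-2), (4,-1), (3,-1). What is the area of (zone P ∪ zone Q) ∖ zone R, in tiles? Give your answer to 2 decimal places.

|zone P ∪ zone Q| = 95.5.
|(zone P ∪ zone Q) ∩ zone R| = 33.3056.
|(zone P ∪ zone Q) ∖ zone R| = 95.5 − 33.3056 = 62.19.

62.19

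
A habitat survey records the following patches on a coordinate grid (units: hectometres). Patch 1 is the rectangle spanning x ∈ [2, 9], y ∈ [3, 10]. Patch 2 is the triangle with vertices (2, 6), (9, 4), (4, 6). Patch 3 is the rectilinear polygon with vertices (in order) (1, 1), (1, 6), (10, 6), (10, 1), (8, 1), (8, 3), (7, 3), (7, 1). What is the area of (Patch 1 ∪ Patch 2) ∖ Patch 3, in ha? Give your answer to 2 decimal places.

28.00

|Patch 1 ∪ Patch 2| = 49.
|(Patch 1 ∪ Patch 2) ∩ Patch 3| = 21.
|(Patch 1 ∪ Patch 2) ∖ Patch 3| = 49 − 21 = 28.00.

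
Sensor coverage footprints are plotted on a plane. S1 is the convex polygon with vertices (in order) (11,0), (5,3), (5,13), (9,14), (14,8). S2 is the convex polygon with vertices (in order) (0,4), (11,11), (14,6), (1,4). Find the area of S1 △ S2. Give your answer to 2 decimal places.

|S1| = 88, |S2| = 39, |S1∩S2| = 31.9418.
|S1 △ S2| = |S1| + |S2| − 2·|S1∩S2| = 88 + 39 − 63.8837 = 63.12.

63.12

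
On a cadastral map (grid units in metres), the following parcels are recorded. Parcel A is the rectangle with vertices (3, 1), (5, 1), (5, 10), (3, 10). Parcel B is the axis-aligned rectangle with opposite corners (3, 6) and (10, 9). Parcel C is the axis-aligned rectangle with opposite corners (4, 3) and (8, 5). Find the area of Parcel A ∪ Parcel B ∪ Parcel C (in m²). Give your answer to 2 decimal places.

By inclusion–exclusion:
Individual areas: |Parcel A| = 18, |Parcel B| = 21, |Parcel C| = 8.
|Parcel A∩Parcel B|: x∈[3,5], y∈[6,9] → 2·3 = 6.
|Parcel A∩Parcel C|: x∈[4,5], y∈[3,5] → 1·2 = 2.
|Parcel B∩Parcel C| = 0 (no overlap).
|Parcel A∩Parcel B∩Parcel C| = 0.
|Parcel A ∪ Parcel B ∪ Parcel C| = 47 − 8 + 0 = 39.00.

39.00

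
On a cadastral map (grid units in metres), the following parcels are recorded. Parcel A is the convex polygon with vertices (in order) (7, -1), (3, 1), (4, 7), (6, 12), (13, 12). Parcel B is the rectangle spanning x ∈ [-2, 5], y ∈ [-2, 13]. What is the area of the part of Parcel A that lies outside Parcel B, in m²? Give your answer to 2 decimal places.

|Parcel A| = 74, |Parcel A∩Parcel B| = 11.25.
|Parcel A ∖ Parcel B| = |Parcel A| − |Parcel A∩Parcel B| = 74 − 11.25 = 62.75.

62.75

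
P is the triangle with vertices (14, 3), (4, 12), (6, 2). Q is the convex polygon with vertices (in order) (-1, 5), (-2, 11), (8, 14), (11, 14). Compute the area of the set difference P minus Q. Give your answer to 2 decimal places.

|P| = 41, |P∩Q| = 2.2823.
|P ∖ Q| = |P| − |P∩Q| = 41 − 2.2823 = 38.72.

38.72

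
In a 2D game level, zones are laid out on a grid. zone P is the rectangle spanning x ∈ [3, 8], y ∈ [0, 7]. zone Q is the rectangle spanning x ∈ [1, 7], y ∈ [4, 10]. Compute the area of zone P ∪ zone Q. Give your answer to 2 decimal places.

59.00

By inclusion–exclusion:
Individual areas: |zone P| = 35, |zone Q| = 36.
|zone P∩zone Q|: x∈[3,7], y∈[4,7] → 4·3 = 12.
|zone P ∪ zone Q| = 71 − 12 = 59.00.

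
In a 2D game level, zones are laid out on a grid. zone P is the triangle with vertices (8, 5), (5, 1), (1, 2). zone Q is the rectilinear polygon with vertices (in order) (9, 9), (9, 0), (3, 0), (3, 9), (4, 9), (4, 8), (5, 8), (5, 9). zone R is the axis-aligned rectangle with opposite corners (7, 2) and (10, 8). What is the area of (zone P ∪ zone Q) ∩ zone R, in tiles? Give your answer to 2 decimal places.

The region (zone P ∪ zone Q) ∩ zone R is the polygon with vertices (9,2), (7,2), (7,8), (9,8).
By the shoelace formula its area is 12.00.

12.00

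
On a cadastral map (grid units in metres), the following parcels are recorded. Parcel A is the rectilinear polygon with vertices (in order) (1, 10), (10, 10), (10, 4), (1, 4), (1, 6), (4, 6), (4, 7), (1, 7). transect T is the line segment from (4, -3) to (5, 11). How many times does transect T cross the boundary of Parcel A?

The segment meets the boundary at (4.929,10), (4.5,4).

2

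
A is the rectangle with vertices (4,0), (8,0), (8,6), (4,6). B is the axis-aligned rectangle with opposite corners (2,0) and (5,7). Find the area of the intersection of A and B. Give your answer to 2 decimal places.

6.00

|A∩B|: x∈[4,5], y∈[0,6] → 1·6 = 6.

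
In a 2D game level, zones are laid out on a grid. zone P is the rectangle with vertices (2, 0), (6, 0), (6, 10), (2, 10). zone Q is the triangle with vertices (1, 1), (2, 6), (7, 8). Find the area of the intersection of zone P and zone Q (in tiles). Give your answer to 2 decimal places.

9.20

The intersection is the polygon with vertices (6,6.833), (2,2.167), (2,6), (6,7.6).
By the shoelace formula its area is 9.20.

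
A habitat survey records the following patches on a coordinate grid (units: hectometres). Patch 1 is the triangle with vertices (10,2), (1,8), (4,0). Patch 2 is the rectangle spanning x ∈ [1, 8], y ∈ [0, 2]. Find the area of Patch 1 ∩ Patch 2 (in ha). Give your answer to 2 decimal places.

The intersection is the polygon with vertices (3.25,2), (8,2), (8,1.333), (4,0).
By the shoelace formula its area is 6.08.

6.08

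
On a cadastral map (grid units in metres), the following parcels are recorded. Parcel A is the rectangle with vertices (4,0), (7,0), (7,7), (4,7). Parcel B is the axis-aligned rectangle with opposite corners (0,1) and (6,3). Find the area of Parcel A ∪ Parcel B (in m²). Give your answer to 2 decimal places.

By inclusion–exclusion:
Individual areas: |Parcel A| = 21, |Parcel B| = 12.
|Parcel A∩Parcel B|: x∈[4,6], y∈[1,3] → 2·2 = 4.
|Parcel A ∪ Parcel B| = 33 − 4 = 29.00.

29.00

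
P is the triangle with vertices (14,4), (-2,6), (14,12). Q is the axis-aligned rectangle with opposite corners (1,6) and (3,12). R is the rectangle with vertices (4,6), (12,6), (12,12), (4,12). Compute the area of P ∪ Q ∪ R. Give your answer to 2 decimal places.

91.00

By inclusion–exclusion:
Individual areas: |P| = 64, |Q| = 12, |R| = 48.
|P∩Q| = 3.
|P∩R| = 30.
|Q∩R| = 0 (no overlap).
|P∩Q∩R| = 0.
|P ∪ Q ∪ R| = 124 − 33 + 0 = 91.00.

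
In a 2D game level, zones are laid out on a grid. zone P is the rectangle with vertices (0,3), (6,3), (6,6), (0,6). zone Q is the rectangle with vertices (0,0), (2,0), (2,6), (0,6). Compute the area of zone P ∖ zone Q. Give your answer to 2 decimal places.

|zone P∩zone Q|: x∈[0,2], y∈[3,6] → 2·3 = 6.
|zone P| = 18.
|zone P ∖ zone Q| = |zone P| − |zone P∩zone Q| = 18 − 6 = 12.00.

12.00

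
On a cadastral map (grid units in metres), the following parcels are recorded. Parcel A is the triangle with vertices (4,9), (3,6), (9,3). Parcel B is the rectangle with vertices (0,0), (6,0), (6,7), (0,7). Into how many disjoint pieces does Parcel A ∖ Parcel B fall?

2

Parcel A ∖ Parcel B splits into 2 disjoint pieces (area 2.3333, area 3.15).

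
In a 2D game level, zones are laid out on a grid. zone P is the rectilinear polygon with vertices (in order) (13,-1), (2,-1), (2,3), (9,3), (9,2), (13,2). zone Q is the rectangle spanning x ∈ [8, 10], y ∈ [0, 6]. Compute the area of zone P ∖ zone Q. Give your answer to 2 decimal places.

|zone P| = 40, |zone P∩zone Q| = 5.
|zone P ∖ zone Q| = |zone P| − |zone P∩zone Q| = 40 − 5 = 35.00.

35.00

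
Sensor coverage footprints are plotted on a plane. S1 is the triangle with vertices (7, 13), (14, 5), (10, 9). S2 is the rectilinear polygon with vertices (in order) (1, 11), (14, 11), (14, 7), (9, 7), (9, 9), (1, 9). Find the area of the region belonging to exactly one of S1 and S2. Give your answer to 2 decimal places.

|S1| = 2, |S2| = 36, |S1∩S2| = 1.5.
|S1 △ S2| = |S1| + |S2| − 2·|S1∩S2| = 2 + 36 − 3 = 35.00.

35.00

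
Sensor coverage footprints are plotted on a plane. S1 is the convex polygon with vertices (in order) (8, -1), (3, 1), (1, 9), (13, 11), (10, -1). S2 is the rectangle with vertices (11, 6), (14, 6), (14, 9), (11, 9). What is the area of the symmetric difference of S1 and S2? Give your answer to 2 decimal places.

99.25

|S1| = 97, |S2| = 9, |S1∩S2| = 3.375.
|S1 △ S2| = |S1| + |S2| − 2·|S1∩S2| = 97 + 9 − 6.75 = 99.25.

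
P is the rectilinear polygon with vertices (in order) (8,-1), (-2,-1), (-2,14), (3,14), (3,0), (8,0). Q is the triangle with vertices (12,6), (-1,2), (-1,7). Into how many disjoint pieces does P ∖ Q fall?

1

P ∖ Q is a single connected region.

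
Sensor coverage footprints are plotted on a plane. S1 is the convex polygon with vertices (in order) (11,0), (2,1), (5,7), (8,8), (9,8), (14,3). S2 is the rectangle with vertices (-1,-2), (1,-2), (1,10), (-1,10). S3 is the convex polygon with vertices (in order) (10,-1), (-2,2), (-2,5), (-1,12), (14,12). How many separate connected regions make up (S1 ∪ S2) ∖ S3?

2

(S1 ∪ S2) ∖ S3 splits into 2 disjoint pieces (area 8.0987, area 7).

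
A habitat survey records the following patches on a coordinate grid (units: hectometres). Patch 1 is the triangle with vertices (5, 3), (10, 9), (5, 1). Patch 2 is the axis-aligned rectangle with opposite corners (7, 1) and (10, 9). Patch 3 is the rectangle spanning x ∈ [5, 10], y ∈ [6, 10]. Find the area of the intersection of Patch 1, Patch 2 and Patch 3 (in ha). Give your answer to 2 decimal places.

The intersection is the polygon with vertices (8.125,6), (7.5,6), (10,9).
By the shoelace formula its area is 0.94.

0.94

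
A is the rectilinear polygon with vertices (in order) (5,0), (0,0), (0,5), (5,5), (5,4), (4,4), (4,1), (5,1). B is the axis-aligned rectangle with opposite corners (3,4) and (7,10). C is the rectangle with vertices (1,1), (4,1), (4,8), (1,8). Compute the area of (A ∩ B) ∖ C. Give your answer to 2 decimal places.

1.00

|A ∩ B| = 2.
|(A ∩ B) ∩ C| = 1.
|(A ∩ B) ∖ C| = 2 − 1 = 1.00.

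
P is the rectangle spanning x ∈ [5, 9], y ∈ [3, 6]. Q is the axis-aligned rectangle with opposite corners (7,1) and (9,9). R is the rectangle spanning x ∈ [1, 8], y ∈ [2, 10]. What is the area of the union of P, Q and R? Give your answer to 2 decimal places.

By inclusion–exclusion:
Individual areas: |P| = 12, |Q| = 16, |R| = 56.
|P∩Q|: x∈[7,9], y∈[3,6] → 2·3 = 6.
|P∩R|: x∈[5,8], y∈[3,6] → 3·3 = 9.
|Q∩R|: x∈[7,8], y∈[2,9] → 1·7 = 7.
|P∩Q∩R| = 3.
|P ∪ Q ∪ R| = 84 − 22 + 3 = 65.00.

65.00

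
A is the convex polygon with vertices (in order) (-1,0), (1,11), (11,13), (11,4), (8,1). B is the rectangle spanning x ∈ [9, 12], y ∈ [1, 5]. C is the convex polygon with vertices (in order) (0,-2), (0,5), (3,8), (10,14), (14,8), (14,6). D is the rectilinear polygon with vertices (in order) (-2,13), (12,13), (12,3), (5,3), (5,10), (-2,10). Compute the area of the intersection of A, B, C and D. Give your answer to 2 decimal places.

The intersection is the polygon with vertices (11,5), (11,4.286), (9,3.143), (9,5).
By the shoelace formula its area is 2.57.

2.57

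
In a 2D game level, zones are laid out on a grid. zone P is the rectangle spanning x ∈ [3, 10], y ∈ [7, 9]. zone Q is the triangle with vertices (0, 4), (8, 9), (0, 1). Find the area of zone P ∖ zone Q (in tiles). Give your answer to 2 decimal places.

12.80

|zone P| = 14, |zone P∩zone Q| = 1.2.
|zone P ∖ zone Q| = |zone P| − |zone P∩zone Q| = 14 − 1.2 = 12.80.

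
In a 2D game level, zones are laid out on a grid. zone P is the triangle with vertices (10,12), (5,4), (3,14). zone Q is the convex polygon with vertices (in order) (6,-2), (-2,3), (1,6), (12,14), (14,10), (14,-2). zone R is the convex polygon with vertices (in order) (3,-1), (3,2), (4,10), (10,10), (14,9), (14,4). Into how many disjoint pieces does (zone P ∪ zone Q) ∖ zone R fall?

3

(zone P ∪ zone Q) ∖ zone R splits into 3 disjoint pieces (area 32.1538, area 36.0421, area 21.8125).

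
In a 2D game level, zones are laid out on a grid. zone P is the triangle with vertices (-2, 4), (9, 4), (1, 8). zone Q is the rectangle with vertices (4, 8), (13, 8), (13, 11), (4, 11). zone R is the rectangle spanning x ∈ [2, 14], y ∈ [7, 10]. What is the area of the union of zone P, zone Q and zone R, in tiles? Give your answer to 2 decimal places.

66.75

By inclusion–exclusion:
Individual areas: |zone P| = 22, |zone Q| = 27, |zone R| = 36.
|zone P∩zone Q| = 0.
|zone P∩zone R| = 0.25.
|zone Q∩zone R|: x∈[4,13], y∈[8,10] → 9·2 = 18.
|zone P∩zone Q∩zone R| = 0.
|zone P ∪ zone Q ∪ zone R| = 85 − 18.25 + 0 = 66.75.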